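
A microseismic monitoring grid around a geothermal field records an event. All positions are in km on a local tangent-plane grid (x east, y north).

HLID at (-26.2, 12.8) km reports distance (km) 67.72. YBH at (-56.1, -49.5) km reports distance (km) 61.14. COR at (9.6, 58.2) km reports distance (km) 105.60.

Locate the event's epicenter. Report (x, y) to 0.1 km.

x ≈ 5.0 km, y ≈ -47.3 km

Circle about each station: (x + 26.2)² + (y − 12.8)² = 67.72²; (x + 56.1)² + (y + 49.5)² = 61.14²; (x − 9.6)² + (y − 58.2)² = 105.60².
Subtracting pairs of circle equations eliminates x²+y² and gives linear equations (the radical axes):
-59.8 x − 124.6 y = 5595.08
71.6 x + 90.8 y = -3936.24
Solving the 2×2 system: x ≈ 5.0, y ≈ -47.3 km.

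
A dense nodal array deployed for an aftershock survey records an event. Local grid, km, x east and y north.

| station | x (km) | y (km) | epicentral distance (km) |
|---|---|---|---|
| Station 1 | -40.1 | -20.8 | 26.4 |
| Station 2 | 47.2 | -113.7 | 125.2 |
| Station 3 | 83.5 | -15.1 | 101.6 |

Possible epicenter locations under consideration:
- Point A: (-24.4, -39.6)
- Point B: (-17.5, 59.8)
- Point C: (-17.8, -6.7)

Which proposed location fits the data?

For each candidate, compare |candidate − station| to the reported distance:
Point A: residuals Station 1 1.9, Station 2 22.2, Station 3 9.0 → max 22.2 km
Point B: residuals Station 1 57.3, Station 2 60.0, Station 3 24.1 → max 60.0 km
Point C: residuals Station 1 0.0, Station 2 0.0, Station 3 0.0 → max 0.0 km
Only Point C has all residuals ≈ 0.

Point C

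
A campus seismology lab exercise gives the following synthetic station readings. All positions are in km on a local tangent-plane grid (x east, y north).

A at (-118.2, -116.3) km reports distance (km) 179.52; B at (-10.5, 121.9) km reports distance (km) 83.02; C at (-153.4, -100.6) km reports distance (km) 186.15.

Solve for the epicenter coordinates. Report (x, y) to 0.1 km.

Circle about each station: (x + 118.2)² + (y + 116.3)² = 179.52²; (x + 10.5)² + (y − 121.9)² = 83.02²; (x + 153.4)² + (y + 100.6)² = 186.15².
Subtracting pairs of circle equations eliminates x²+y² and gives linear equations (the radical axes):
215.4 x + 476.4 y = 12808.04
-70.4 x + 31.4 y = 3730.60
Solving the 2×2 system: x ≈ -34.1, y ≈ 42.3 km.

(-34.1, 42.3)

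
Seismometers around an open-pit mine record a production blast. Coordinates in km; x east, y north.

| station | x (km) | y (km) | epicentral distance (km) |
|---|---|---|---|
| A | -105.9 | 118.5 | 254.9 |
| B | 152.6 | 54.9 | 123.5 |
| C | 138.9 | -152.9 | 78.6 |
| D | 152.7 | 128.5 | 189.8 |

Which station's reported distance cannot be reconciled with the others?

C

Solve using three stations at a time. Using A, B, D (subtract circle equations pairwise → linear system) gives (x, y) ≈ (86.1, -49.3).
Distances from that point to each station vs reported:
  A: calculated 255.0 vs reported 254.9 → residual 0.1 km
  B: calculated 123.7 vs reported 123.5 → residual 0.2 km
  C: calculated 116.3 vs reported 78.6 → residual 37.7 km
  D: calculated 189.9 vs reported 189.8 → residual 0.1 km
A, B, D are mutually consistent (residuals ≈ 0); C is off by 37.7 km.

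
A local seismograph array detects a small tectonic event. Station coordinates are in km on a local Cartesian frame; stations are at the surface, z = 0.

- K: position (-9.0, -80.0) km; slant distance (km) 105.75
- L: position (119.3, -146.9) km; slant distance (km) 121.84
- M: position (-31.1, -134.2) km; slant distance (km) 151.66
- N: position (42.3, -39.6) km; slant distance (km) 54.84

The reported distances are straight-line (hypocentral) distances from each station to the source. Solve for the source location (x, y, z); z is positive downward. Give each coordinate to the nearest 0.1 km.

(79.8, -38.8, 40.0)

Each station gives a sphere (x−x_i)² + (y−y_i)² + z² = d_i² (stations at z=0).
Subtracting the K sphere from L and M: z² cancels, leaving linear equations in x and y:
256.6 x − 133.8 y = 25669.18
-44.2 x − 108.4 y = 678.16
Solving: x ≈ 79.806, y ≈ -38.797 km (keep extra digits for the depth step; rounded: 79.8, -38.8).
Then from the K sphere: z² = 105.75² − (x + 9.0)² − (y + 80.0)² with x = 79.806, y = -38.797, so z ≈ 39.986 ≈ 40.0 km.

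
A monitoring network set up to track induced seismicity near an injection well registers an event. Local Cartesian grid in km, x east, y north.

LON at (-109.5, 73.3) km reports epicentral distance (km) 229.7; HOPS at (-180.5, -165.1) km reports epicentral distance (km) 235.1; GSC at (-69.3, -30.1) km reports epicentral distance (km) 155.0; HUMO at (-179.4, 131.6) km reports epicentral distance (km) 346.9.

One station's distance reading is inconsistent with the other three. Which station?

LON

Solve using three stations at a time. Using HOPS, GSC, HUMO (subtract circle equations pairwise → linear system) gives (x, y) ≈ (51.6, -127.3).
Distances from that point to each station vs reported:
  LON: calculated 257.3 vs reported 229.7 → residual 27.6 km
  HOPS: calculated 235.2 vs reported 235.1 → residual 0.1 km
  GSC: calculated 155.1 vs reported 155.0 → residual 0.1 km
  HUMO: calculated 346.9 vs reported 346.9 → residual 0.0 km
HOPS, GSC, HUMO are mutually consistent (residuals ≈ 0); LON is off by 27.6 km.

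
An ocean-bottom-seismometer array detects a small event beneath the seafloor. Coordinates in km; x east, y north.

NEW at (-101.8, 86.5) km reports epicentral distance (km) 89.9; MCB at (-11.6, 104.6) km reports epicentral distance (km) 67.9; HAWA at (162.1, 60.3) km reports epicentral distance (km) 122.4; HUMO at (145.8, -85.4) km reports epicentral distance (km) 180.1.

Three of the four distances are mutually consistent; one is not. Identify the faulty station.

NEW

Solve using three stations at a time. Using MCB, HAWA, HUMO (subtract circle equations pairwise → linear system) gives (x, y) ≈ (39.7, 60.1).
Distances from that point to each station vs reported:
  NEW: calculated 143.9 vs reported 89.9 → residual 54.0 km
  MCB: calculated 67.9 vs reported 67.9 → residual 0.0 km
  HAWA: calculated 122.4 vs reported 122.4 → residual 0.0 km
  HUMO: calculated 180.1 vs reported 180.1 → residual 0.0 km
MCB, HAWA, HUMO are mutually consistent (residuals ≈ 0); NEW is off by 54.0 km.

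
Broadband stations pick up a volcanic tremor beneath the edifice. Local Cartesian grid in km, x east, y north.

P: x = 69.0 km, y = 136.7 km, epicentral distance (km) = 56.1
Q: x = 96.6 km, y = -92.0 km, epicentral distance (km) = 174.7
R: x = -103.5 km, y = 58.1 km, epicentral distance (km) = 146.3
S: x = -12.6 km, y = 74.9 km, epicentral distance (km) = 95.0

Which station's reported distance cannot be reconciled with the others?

Solve using three stations at a time. Using P, Q, S (subtract circle equations pairwise → linear system) gives (x, y) ≈ (82.2, 82.1).
Distances from that point to each station vs reported:
  P: calculated 56.1 vs reported 56.1 → residual 0.0 km
  Q: calculated 174.7 vs reported 174.7 → residual 0.0 km
  R: calculated 187.2 vs reported 146.3 → residual 40.9 km
  S: calculated 95.0 vs reported 95.0 → residual 0.0 km
P, Q, S are mutually consistent (residuals ≈ 0); R is off by 40.9 km.

R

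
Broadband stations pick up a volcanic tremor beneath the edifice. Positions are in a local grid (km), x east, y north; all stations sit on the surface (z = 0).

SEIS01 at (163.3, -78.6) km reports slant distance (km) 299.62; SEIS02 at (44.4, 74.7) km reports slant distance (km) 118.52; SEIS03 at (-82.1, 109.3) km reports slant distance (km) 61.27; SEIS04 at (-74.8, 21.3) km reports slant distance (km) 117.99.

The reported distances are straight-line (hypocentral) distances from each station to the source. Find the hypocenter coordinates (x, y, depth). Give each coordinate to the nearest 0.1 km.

x ≈ -50.4 km, y ≈ 125.4 km, depth ≈ 49.9 km

Each station gives a sphere (x−x_i)² + (y−y_i)² + z² = d_i² (stations at z=0).
Subtracting the SEIS01 sphere from SEIS02 and SEIS03: z² cancels, leaving linear equations in x and y:
-237.8 x + 306.6 y = 50431.75
-490.8 x + 375.8 y = 71860.18
Solving: x ≈ -50.399, y ≈ 125.398 km (keep extra digits for the depth step; rounded: -50.4, 125.4).
Then from the SEIS01 sphere: z² = 299.62² − (x − 163.3)² − (y + 78.6)² with x = -50.399, y = 125.398, so z ≈ 49.897 ≈ 49.9 km.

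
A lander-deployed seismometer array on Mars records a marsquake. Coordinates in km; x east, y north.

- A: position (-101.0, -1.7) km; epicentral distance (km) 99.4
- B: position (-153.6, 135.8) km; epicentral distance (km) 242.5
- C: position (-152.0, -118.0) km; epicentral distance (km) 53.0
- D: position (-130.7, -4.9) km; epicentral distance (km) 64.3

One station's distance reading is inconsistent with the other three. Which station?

Solve using three stations at a time. Using A, B, C (subtract circle equations pairwise → linear system) gives (x, y) ≈ (-101.8, -101.1).
Distances from that point to each station vs reported:
  A: calculated 99.4 vs reported 99.4 → residual 0.0 km
  B: calculated 242.5 vs reported 242.5 → residual 0.0 km
  C: calculated 53.0 vs reported 53.0 → residual 0.0 km
  D: calculated 100.5 vs reported 64.3 → residual 36.2 km
A, B, C are mutually consistent (residuals ≈ 0); D is off by 36.2 km.

D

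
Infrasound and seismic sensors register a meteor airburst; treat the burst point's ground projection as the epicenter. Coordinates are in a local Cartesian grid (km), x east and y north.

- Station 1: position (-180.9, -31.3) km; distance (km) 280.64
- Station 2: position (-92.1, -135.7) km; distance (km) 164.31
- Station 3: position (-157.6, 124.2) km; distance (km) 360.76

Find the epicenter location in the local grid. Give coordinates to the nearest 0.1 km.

x ≈ 71.1 km, y ≈ -154.8 km

Circle about each station: (x + 180.9)² + (y + 31.3)² = 280.64²; (x + 92.1)² + (y + 135.7)² = 164.31²; (x + 157.6)² + (y − 124.2)² = 360.76².
Subtracting pairs of circle equations eliminates x²+y² and gives linear equations (the radical axes):
177.6 x − 208.8 y = 44953.43
46.6 x + 311.0 y = -44830.07
Solving the 2×2 system: x ≈ 71.1, y ≈ -154.8 km.
Check against Station 1 (with the unrounded x, y): √((x + 180.9)²+(y + 31.3)²) = 280.65 ≈ 280.64 km. ✓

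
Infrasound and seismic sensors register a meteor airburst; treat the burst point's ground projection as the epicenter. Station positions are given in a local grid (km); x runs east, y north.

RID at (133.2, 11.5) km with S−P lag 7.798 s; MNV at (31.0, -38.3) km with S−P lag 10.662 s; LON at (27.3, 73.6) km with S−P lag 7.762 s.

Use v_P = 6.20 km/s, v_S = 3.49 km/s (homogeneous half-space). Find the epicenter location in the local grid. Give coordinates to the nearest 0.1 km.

Distance from S−P lag: d = Δt · v_P v_S / (v_P − v_S) = Δt · (6.20·3.49)/(6.20−3.49) ≈ 7.9845·Δt.
So d_RID = 62.26, d_MNV = 85.13, d_LON = 61.98 km.
Circle about each station: (x − 133.2)² + (y − 11.5)² = 62.26²; (x − 31.0)² + (y + 38.3)² = 85.13²; (x − 27.3)² + (y − 73.6)² = 61.98².
Subtracting pairs of circle equations eliminates x²+y² and gives linear equations (the radical axes):
-204.4 x − 99.6 y = -18817.41
-211.8 x + 124.2 y = -11677.45
Solving the 2×2 system: x ≈ 75.3, y ≈ 34.4 km.
Check against RID (with the unrounded x, y): √((x − 133.2)²+(y − 11.5)²) = 62.26 ≈ 62.26 km. ✓

75.3 km east, 34.4 km north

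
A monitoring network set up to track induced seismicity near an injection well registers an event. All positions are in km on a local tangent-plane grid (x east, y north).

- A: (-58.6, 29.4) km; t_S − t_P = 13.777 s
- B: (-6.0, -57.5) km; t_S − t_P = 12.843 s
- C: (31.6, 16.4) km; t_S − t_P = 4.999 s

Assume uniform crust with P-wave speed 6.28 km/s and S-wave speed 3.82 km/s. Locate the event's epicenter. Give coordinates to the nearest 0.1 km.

x ≈ 75.5 km, y ≈ 37.6 km

Distance from S−P lag: d = Δt · v_P v_S / (v_P − v_S) = Δt · (6.28·3.82)/(6.28−3.82) ≈ 9.7519·Δt.
So d_A = 134.35, d_B = 125.24, d_C = 48.75 km.
Circle about each station: (x + 58.6)² + (y − 29.4)² = 134.35²; (x + 6.0)² + (y + 57.5)² = 125.24²; (x − 31.6)² + (y − 16.4)² = 48.75².
Subtracting pairs of circle equations eliminates x²+y² and gives linear equations (the radical axes):
105.2 x − 173.8 y = 1408.79
180.4 x − 26.0 y = 12642.56
Solving the 2×2 system: x ≈ 75.5, y ≈ 37.6 km.
Check against A (with the unrounded x, y): √((x + 58.6)²+(y − 29.4)²) = 134.35 ≈ 134.35 km. ✓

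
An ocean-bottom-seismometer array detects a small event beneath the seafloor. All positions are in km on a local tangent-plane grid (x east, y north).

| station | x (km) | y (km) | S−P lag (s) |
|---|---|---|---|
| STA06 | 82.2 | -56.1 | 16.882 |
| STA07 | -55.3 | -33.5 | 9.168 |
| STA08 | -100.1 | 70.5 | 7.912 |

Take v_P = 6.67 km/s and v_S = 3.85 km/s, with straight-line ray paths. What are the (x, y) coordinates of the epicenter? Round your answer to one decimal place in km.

(-32.1, 46.7)

Distance from S−P lag: d = Δt · v_P v_S / (v_P − v_S) = Δt · (6.67·3.85)/(6.67−3.85) ≈ 9.1062·Δt.
So d_STA06 = 153.73, d_STA07 = 83.49, d_STA08 = 72.05 km.
Circle about each station: (x − 82.2)² + (y + 56.1)² = 153.73²; (x + 55.3)² + (y + 33.5)² = 83.49²; (x + 100.1)² + (y − 70.5)² = 72.05².
Subtracting the STA06 equation from the STA07 and STA08 equations removes the quadratic terms:
-275.0 x + 45.2 y = 10938.62
-364.6 x + 253.2 y = 23527.92
Solving the 2×2 system: x ≈ -32.1, y ≈ 46.7 km.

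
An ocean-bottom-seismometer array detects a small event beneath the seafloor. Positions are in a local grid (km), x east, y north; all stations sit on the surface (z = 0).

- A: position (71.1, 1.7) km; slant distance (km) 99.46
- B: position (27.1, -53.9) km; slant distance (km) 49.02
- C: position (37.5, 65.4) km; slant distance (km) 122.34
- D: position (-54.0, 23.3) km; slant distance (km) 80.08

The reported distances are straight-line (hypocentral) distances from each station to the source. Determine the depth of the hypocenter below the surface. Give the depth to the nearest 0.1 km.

Each station gives a sphere (x−x_i)² + (y−y_i)² + z² = d_i² (stations at z=0).
Subtracting the A sphere from B and C: z² cancels, leaving linear equations in x and y:
-88.0 x − 111.2 y = 6070.85
-67.2 x + 127.4 y = -4449.47
Solving: x ≈ -14.914, y ≈ -42.792 km (keep extra digits for the depth step; rounded: -14.9, -42.8).
Then from the A sphere: z² = 99.46² − (x − 71.1)² − (y − 1.7)² with x = -14.914, y = -42.792, so z ≈ 22.679 ≈ 22.7 km.

depth ≈ 22.7 km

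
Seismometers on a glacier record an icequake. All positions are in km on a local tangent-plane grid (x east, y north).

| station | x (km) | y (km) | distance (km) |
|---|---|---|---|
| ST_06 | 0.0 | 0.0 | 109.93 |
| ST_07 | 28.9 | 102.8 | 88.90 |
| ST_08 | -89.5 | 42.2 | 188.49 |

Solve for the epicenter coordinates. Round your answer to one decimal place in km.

(98.9, 48.0)

Circle about each station: x² + y² = 109.93²; (x − 28.9)² + (y − 102.8)² = 88.90²; (x + 89.5)² + (y − 42.2)² = 188.49².
Subtracting pairs of circle equations eliminates x²+y² and gives linear equations (the radical axes):
57.8 x + 205.6 y = 15584.44
-179.0 x + 84.4 y = -13652.79
Solving the 2×2 system: x ≈ 98.9, y ≈ 48.0 km.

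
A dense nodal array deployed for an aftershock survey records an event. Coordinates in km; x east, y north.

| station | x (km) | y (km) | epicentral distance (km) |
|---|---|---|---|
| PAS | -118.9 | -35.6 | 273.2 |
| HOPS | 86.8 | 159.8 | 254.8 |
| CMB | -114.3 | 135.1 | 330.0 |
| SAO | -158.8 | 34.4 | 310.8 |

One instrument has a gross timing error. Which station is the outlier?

Solve using three stations at a time. Using HOPS, CMB, SAO (subtract circle equations pairwise → linear system) gives (x, y) ≈ (125.0, -91.9).
Distances from that point to each station vs reported:
  PAS: calculated 250.3 vs reported 273.2 → residual 22.9 km
  HOPS: calculated 254.6 vs reported 254.8 → residual 0.2 km
  CMB: calculated 329.8 vs reported 330.0 → residual 0.2 km
  SAO: calculated 310.6 vs reported 310.8 → residual 0.2 km
HOPS, CMB, SAO are mutually consistent (residuals ≈ 0); PAS is off by 22.9 km.

PAS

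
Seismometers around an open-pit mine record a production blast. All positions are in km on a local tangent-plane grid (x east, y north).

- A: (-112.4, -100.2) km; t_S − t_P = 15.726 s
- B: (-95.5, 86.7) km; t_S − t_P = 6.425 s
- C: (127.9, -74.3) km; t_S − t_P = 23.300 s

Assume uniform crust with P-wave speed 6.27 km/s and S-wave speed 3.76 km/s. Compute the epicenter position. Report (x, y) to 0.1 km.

Distance from S−P lag: d = Δt · v_P v_S / (v_P − v_S) = Δt · (6.27·3.76)/(6.27−3.76) ≈ 9.3925·Δt.
So d_A = 147.71, d_B = 60.35, d_C = 218.85 km.
Circle about each station: (x + 112.4)² + (y + 100.2)² = 147.71²; (x + 95.5)² + (y − 86.7)² = 60.35²; (x − 127.9)² + (y + 74.3)² = 218.85².
Subtracting pairs of circle equations eliminates x²+y² and gives linear equations (the radical axes):
33.8 x + 373.8 y = 12139.46
480.6 x + 51.8 y = -26871.98
Solving the 2×2 system: x ≈ -60.0, y ≈ 37.9 km.

(-60.0, 37.9)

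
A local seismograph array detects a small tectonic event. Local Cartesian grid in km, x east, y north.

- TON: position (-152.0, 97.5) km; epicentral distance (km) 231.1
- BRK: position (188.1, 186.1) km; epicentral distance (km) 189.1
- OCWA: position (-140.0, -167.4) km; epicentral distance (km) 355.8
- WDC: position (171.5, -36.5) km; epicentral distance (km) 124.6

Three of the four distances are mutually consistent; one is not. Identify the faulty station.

Solve using three stations at a time. Using TON, BRK, WDC (subtract circle equations pairwise → linear system) gives (x, y) ≈ (71.2, 37.5).
Distances from that point to each station vs reported:
  TON: calculated 231.1 vs reported 231.1 → residual 0.0 km
  BRK: calculated 189.1 vs reported 189.1 → residual 0.0 km
  OCWA: calculated 294.2 vs reported 355.8 → residual 61.6 km
  WDC: calculated 124.6 vs reported 124.6 → residual 0.0 km
TON, BRK, WDC are mutually consistent (residuals ≈ 0); OCWA is off by 61.6 km.

OCWA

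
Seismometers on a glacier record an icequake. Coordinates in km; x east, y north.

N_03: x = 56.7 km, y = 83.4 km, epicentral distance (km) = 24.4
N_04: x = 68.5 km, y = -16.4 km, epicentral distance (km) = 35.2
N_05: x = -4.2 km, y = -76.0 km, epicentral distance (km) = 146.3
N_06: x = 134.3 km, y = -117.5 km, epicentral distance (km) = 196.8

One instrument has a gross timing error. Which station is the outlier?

N_04

Solve using three stations at a time. Using N_03, N_05, N_06 (subtract circle equations pairwise → linear system) gives (x, y) ≈ (49.5, 60.1).
Distances from that point to each station vs reported:
  N_03: calculated 24.4 vs reported 24.4 → residual 0.0 km
  N_04: calculated 78.8 vs reported 35.2 → residual 43.6 km
  N_05: calculated 146.3 vs reported 146.3 → residual 0.0 km
  N_06: calculated 196.8 vs reported 196.8 → residual 0.0 km
N_03, N_05, N_06 are mutually consistent (residuals ≈ 0); N_04 is off by 43.6 km.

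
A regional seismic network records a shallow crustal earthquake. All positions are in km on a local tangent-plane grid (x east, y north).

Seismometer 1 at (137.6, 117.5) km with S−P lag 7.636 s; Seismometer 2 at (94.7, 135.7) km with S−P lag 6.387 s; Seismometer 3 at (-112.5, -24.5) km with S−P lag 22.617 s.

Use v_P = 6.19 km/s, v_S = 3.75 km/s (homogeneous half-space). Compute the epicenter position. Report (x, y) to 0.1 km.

Distance from S−P lag: d = Δt · v_P v_S / (v_P − v_S) = Δt · (6.19·3.75)/(6.19−3.75) ≈ 9.5133·Δt.
So d_Seismometer 1 = 72.64, d_Seismometer 2 = 60.76, d_Seismometer 3 = 215.16 km.
Circle about each station: (x − 137.6)² + (y − 117.5)² = 72.64²; (x − 94.7)² + (y − 135.7)² = 60.76²; (x + 112.5)² + (y + 24.5)² = 215.16².
Subtracting pairs of circle equations eliminates x²+y² and gives linear equations (the radical axes):
-85.8 x + 36.4 y = -3772.64
-500.2 x − 284.0 y = -60500.77
Solving the 2×2 system: x ≈ 76.9, y ≈ 77.6 km.

x ≈ 76.9 km, y ≈ 77.6 km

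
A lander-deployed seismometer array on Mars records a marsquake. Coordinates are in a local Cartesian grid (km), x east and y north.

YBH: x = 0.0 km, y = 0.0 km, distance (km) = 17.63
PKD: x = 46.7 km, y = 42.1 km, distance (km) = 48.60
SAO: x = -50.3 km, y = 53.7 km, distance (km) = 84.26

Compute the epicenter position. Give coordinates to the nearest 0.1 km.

Circle about each station: x² + y² = 17.63²; (x − 46.7)² + (y − 42.1)² = 48.60²; (x + 50.3)² + (y − 53.7)² = 84.26².
Subtracting the YBH equation from the PKD and SAO equations removes the quadratic terms:
93.4 x + 84.2 y = 1902.16
-100.6 x + 107.4 y = -1375.15
Solving the 2×2 system: x ≈ 17.3, y ≈ 3.4 km.

(17.3, 3.4)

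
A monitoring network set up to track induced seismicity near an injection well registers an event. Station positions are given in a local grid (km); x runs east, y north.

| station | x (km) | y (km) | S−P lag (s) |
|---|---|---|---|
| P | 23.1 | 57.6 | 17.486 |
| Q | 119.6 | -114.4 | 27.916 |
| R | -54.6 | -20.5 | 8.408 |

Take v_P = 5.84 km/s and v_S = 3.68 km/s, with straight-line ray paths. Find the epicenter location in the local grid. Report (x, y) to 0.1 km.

(-137.5, -9.3)

Distance from S−P lag: d = Δt · v_P v_S / (v_P − v_S) = Δt · (5.84·3.68)/(5.84−3.68) ≈ 9.9496·Δt.
So d_P = 173.98, d_Q = 277.75, d_R = 83.66 km.
Circle about each station: (x − 23.1)² + (y − 57.6)² = 173.98²; (x − 119.6)² + (y + 114.4)² = 277.75²; (x + 54.6)² + (y + 20.5)² = 83.66².
Subtracting the P equation from the Q and R equations removes the quadratic terms:
193.0 x − 344.0 y = -23335.87
-155.4 x − 156.2 y = 22820.08
Solving the 2×2 system: x ≈ -137.5, y ≈ -9.3 km.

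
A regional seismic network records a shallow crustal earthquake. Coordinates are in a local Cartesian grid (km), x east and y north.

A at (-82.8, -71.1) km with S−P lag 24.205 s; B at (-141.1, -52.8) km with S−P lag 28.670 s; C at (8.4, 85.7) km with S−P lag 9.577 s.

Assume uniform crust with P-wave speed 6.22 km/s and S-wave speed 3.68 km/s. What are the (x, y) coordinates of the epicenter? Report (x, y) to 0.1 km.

Distance from S−P lag: d = Δt · v_P v_S / (v_P − v_S) = Δt · (6.22·3.68)/(6.22−3.68) ≈ 9.0117·Δt.
So d_A = 218.13, d_B = 258.36, d_C = 86.30 km.
Circle about each station: (x + 82.8)² + (y + 71.1)² = 218.13²; (x + 141.1)² + (y + 52.8)² = 258.36²; (x − 8.4)² + (y − 85.7)² = 86.30².
Subtracting the A equation from the B and C equations removes the quadratic terms:
-116.6 x + 36.6 y = -8383.19
182.4 x + 313.6 y = 35637.01
Solving the 2×2 system: x ≈ 91.0, y ≈ 60.7 km.
Check against A (with the unrounded x, y): √((x + 82.8)²+(y + 71.1)²) = 218.11 ≈ 218.13 km. ✓

(91.0, 60.7)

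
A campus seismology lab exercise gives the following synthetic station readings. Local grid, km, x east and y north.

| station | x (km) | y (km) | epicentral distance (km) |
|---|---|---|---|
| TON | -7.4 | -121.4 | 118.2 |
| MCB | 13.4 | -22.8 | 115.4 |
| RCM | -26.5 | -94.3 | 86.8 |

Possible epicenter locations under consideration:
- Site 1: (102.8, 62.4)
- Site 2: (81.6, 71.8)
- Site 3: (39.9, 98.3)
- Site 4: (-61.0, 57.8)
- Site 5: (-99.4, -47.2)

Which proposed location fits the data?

Site 5

For each candidate, compare |candidate − station| to the reported distance:
Site 1: residuals TON 96.1, MCB 8.1, RCM 116.4 → max 116.4 km
Site 2: residuals TON 94.5, MCB 1.2, RCM 111.4 → max 111.4 km
Site 3: residuals TON 106.5, MCB 8.6, RCM 116.9 → max 116.9 km
Site 4: residuals TON 68.8, MCB 5.7, RCM 69.2 → max 69.2 km
Site 5: residuals TON 0.0, MCB 0.0, RCM 0.0 → max 0.0 km
Only Site 5 has all residuals ≈ 0.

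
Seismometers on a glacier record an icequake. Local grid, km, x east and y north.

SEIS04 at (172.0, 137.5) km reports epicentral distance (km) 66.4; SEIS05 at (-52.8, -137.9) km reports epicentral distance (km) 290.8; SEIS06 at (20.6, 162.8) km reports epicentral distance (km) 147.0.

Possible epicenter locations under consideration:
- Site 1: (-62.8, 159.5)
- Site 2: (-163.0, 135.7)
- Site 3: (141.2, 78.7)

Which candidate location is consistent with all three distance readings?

Site 3

For each candidate, compare |candidate − station| to the reported distance:
Site 1: residuals SEIS04 169.4, SEIS05 6.8, SEIS06 63.5 → max 169.4 km
Site 2: residuals SEIS04 268.6, SEIS05 4.2, SEIS06 38.6 → max 268.6 km
Site 3: residuals SEIS04 0.0, SEIS05 0.0, SEIS06 0.0 → max 0.0 km
Only Site 3 has all residuals ≈ 0.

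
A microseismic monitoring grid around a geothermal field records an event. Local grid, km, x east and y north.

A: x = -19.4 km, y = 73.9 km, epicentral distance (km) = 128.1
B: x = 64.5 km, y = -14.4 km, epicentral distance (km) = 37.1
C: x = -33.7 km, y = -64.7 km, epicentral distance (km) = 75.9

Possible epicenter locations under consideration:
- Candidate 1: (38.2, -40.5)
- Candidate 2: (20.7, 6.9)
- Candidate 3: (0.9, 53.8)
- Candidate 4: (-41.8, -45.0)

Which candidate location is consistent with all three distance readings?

Candidate 1

For each candidate, compare |candidate − station| to the reported distance:
Candidate 1: residuals A 0.0, B 0.0, C 0.0 → max 0.0 km
Candidate 2: residuals A 50.0, B 11.6, C 14.0 → max 50.0 km
Candidate 3: residuals A 99.5, B 56.2, C 47.5 → max 99.5 km
Candidate 4: residuals A 7.1, B 73.5, C 54.6 → max 73.5 km
Only Candidate 1 has all residuals ≈ 0.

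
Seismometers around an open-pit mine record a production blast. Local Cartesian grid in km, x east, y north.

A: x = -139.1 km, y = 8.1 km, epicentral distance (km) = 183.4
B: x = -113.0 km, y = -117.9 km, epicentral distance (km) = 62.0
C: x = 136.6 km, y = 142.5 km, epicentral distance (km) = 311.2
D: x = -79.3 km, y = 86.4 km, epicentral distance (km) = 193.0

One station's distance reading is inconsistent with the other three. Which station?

A

Solve using three stations at a time. Using B, C, D (subtract circle equations pairwise → linear system) gives (x, y) ≈ (-52.4, -104.7).
Distances from that point to each station vs reported:
  A: calculated 142.3 vs reported 183.4 → residual 41.1 km
  B: calculated 62.0 vs reported 62.0 → residual 0.0 km
  C: calculated 311.2 vs reported 311.2 → residual 0.0 km
  D: calculated 193.0 vs reported 193.0 → residual 0.0 km
B, C, D are mutually consistent (residuals ≈ 0); A is off by 41.1 km.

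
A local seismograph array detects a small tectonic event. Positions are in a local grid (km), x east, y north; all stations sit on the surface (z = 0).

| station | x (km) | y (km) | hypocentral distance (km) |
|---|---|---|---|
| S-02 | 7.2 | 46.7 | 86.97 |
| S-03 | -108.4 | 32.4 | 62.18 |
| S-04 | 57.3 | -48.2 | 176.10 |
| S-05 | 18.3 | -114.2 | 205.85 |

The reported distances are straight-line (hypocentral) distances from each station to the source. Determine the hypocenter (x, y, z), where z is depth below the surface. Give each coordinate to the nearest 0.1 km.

Each station gives a sphere (x−x_i)² + (y−y_i)² + z² = d_i² (stations at z=0).
Subtracting the S-02 sphere from S-03 and S-04: z² cancels, leaving linear equations in x and y:
-231.2 x − 28.6 y = 14265.02
100.2 x − 189.8 y = -20073.63
Solving: x ≈ -70.199, y ≈ 68.702 km (keep extra digits for the depth step; rounded: -70.2, 68.7).
Then from the S-02 sphere: z² = 86.97² − (x − 7.2)² − (y − 46.7)² with x = -70.199, y = 68.702, so z ≈ 33.001 ≈ 33.0 km.
Check against S-05 (with the unrounded solution): distance 205.85 ≈ 205.85 km. ✓

(-70.2, 68.7, 33.0)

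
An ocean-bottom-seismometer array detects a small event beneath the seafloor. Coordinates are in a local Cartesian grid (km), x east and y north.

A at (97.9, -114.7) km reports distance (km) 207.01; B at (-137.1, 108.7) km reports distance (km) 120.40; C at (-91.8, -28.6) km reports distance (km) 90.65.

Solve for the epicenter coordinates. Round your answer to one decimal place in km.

(-36.2, 43.0)

Circle about each station: (x − 97.9)² + (y + 114.7)² = 207.01²; (x + 137.1)² + (y − 108.7)² = 120.40²; (x + 91.8)² + (y + 28.6)² = 90.65².
Subtracting pairs of circle equations eliminates x²+y² and gives linear equations (the radical axes):
-470.0 x + 446.8 y = 36228.58
-379.4 x + 172.2 y = 21140.42
Solving the 2×2 system: x ≈ -36.2, y ≈ 43.0 km.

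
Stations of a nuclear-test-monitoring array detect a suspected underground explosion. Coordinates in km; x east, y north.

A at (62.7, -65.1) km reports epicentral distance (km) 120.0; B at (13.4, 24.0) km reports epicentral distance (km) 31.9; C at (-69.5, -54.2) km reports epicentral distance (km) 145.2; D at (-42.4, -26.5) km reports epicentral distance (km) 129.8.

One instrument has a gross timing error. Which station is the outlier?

Solve using three stations at a time. Using A, B, C (subtract circle equations pairwise → linear system) gives (x, y) ≈ (31.0, 50.6).
Distances from that point to each station vs reported:
  A: calculated 120.0 vs reported 120.0 → residual 0.0 km
  B: calculated 31.9 vs reported 31.9 → residual 0.0 km
  C: calculated 145.2 vs reported 145.2 → residual 0.0 km
  D: calculated 106.5 vs reported 129.8 → residual 23.3 km
A, B, C are mutually consistent (residuals ≈ 0); D is off by 23.3 km.

D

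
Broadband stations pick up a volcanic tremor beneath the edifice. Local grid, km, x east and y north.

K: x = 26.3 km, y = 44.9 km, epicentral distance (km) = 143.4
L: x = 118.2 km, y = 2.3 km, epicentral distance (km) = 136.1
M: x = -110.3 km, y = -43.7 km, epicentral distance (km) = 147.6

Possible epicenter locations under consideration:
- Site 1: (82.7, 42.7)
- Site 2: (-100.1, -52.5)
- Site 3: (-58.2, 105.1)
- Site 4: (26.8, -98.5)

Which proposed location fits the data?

Site 4

For each candidate, compare |candidate − station| to the reported distance:
Site 1: residuals K 87.0, L 82.3, M 63.9 → max 87.0 km
Site 2: residuals K 16.2, L 89.0, M 134.1 → max 134.1 km
Site 3: residuals K 39.6, L 68.1, M 10.1 → max 68.1 km
Site 4: residuals K 0.0, L 0.0, M 0.0 → max 0.0 km
Only Site 4 has all residuals ≈ 0.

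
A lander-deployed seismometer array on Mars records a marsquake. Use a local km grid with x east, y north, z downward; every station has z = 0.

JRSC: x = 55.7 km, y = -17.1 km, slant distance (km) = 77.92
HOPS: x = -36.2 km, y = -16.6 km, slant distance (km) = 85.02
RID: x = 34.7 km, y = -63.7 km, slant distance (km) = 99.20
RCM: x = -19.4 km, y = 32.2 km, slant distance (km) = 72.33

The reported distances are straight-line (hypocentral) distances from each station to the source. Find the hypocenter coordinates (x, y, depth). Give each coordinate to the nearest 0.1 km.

x ≈ 16.2 km, y ≈ 13.1 km, depth ≈ 60.0 km

Each station gives a sphere (x−x_i)² + (y−y_i)² + z² = d_i² (stations at z=0).
Subtracting the JRSC sphere from HOPS and RID: z² cancels, leaving linear equations in x and y:
-183.8 x + 1.0 y = -2965.77
-42.0 x − 93.2 y = -1902.23
Solving: x ≈ 16.207, y ≈ 13.107 km (keep extra digits for the depth step; rounded: 16.2, 13.1).
Then from the JRSC sphere: z² = 77.92² − (x − 55.7)² − (y + 17.1)² with x = 16.207, y = 13.107, so z ≈ 59.995 ≈ 60.0 km.
Check against RCM (with the unrounded solution): distance 72.33 ≈ 72.33 km. ✓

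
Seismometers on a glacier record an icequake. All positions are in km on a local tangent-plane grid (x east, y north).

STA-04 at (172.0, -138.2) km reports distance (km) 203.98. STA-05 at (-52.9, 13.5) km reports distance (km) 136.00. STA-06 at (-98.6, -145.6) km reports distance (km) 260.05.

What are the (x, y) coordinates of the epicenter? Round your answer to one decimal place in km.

Circle about each station: (x − 172.0)² + (y + 138.2)² = 203.98²; (x + 52.9)² + (y − 13.5)² = 136.00²; (x + 98.6)² + (y + 145.6)² = 260.05².
Subtracting pairs of circle equations eliminates x²+y² and gives linear equations (the radical axes):
-449.8 x + 303.4 y = -22590.74
-541.2 x − 14.8 y = -43780.08
Solving the 2×2 system: x ≈ 79.7, y ≈ 43.7 km.

x ≈ 79.7 km, y ≈ 43.7 km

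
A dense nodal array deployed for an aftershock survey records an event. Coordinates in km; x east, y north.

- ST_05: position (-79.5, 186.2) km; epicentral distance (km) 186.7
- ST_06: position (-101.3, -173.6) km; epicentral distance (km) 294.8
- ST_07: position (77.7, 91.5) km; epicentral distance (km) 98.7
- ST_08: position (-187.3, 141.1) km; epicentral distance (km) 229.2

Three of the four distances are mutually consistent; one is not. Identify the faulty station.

ST_06

Solve using three stations at a time. Using ST_05, ST_07, ST_08 (subtract circle equations pairwise → linear system) gives (x, y) ≈ (8.2, 21.3).
Distances from that point to each station vs reported:
  ST_05: calculated 186.8 vs reported 186.7 → residual 0.1 km
  ST_06: calculated 223.5 vs reported 294.8 → residual 71.3 km
  ST_07: calculated 98.8 vs reported 98.7 → residual 0.1 km
  ST_08: calculated 229.3 vs reported 229.2 → residual 0.1 km
ST_05, ST_07, ST_08 are mutually consistent (residuals ≈ 0); ST_06 is off by 71.3 km.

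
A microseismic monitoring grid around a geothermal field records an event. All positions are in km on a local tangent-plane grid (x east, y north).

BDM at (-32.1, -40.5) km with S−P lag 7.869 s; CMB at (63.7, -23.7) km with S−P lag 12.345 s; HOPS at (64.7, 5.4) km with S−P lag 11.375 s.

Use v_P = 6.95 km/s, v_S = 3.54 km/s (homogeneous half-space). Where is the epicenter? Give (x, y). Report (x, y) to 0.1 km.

Distance from S−P lag: d = Δt · v_P v_S / (v_P − v_S) = Δt · (6.95·3.54)/(6.95−3.54) ≈ 7.2150·Δt.
So d_BDM = 56.77, d_CMB = 89.07, d_HOPS = 82.07 km.
Circle about each station: (x + 32.1)² + (y + 40.5)² = 56.77²; (x − 63.7)² + (y + 23.7)² = 89.07²; (x − 64.7)² + (y − 5.4)² = 82.07².
Subtracting pairs of circle equations eliminates x²+y² and gives linear equations (the radical axes):
191.6 x + 33.6 y = -2761.91
193.6 x + 91.8 y = -1968.06
Solving the 2×2 system: x ≈ -16.9, y ≈ 14.2 km.

(-16.9, 14.2)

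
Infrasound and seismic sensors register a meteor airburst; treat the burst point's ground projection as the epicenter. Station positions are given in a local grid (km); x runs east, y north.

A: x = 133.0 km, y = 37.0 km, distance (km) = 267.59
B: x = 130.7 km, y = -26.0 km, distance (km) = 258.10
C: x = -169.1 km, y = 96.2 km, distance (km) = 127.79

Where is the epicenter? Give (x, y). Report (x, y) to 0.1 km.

Circle about each station: (x − 133.0)² + (y − 37.0)² = 267.59²; (x − 130.7)² + (y + 26.0)² = 258.10²; (x + 169.1)² + (y − 96.2)² = 127.79².
Subtracting the A equation from the B and C equations removes the quadratic terms:
-4.6 x − 126.0 y = 3689.29
-604.2 x + 118.4 y = 74065.37
Solving the 2×2 system: x ≈ -127.4, y ≈ -24.6 km.

(-127.4, -24.6)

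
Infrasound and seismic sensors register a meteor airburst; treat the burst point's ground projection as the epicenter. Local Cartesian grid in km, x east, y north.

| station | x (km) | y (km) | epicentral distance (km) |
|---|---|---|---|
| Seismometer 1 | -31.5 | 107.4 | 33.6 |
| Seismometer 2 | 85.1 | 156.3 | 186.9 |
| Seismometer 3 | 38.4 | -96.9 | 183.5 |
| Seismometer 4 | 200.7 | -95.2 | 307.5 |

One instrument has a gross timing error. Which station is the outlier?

Solve using three stations at a time. Using Seismometer 2, Seismometer 3, Seismometer 4 (subtract circle equations pairwise → linear system) gives (x, y) ≈ (-69.6, 51.4).
Distances from that point to each station vs reported:
  Seismometer 1: calculated 67.7 vs reported 33.6 → residual 34.1 km
  Seismometer 2: calculated 186.9 vs reported 186.9 → residual 0.0 km
  Seismometer 3: calculated 183.5 vs reported 183.5 → residual 0.0 km
  Seismometer 4: calculated 307.5 vs reported 307.5 → residual 0.0 km
Seismometer 2, Seismometer 3, Seismometer 4 are mutually consistent (residuals ≈ 0); Seismometer 1 is off by 34.1 km.

Seismometer 1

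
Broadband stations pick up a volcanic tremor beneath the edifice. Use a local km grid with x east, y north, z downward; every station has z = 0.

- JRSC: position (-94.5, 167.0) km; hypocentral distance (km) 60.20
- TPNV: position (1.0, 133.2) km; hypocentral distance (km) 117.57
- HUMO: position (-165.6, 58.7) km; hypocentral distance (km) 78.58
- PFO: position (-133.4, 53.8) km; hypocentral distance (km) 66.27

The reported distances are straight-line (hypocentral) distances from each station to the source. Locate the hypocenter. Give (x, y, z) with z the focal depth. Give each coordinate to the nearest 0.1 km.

Each station gives a sphere (x−x_i)² + (y−y_i)² + z² = d_i² (stations at z=0).
Subtracting the JRSC sphere from TPNV and HUMO: z² cancels, leaving linear equations in x and y:
191.0 x − 67.6 y = -29274.67
-142.2 x − 216.6 y = -8500.98
Solving: x ≈ -113.100, y ≈ 113.499 km (keep extra digits for the depth step; rounded: -113.1, 113.5).
Then from the JRSC sphere: z² = 60.20² − (x + 94.5)² − (y − 167.0)² with x = -113.100, y = 113.499, so z ≈ 20.389 ≈ 20.4 km.

(-113.1, 113.5, 20.4)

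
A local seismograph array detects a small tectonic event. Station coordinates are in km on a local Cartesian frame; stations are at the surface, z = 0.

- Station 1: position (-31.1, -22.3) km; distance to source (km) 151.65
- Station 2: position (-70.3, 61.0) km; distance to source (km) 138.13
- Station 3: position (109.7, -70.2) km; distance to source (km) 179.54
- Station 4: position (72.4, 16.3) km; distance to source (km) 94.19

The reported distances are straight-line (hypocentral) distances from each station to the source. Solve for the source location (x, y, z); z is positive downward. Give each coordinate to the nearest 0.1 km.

x ≈ 53.5 km, y ≈ 91.9 km, depth ≈ 52.9 km

Each station gives a sphere (x−x_i)² + (y−y_i)² + z² = d_i² (stations at z=0).
Subtracting the Station 1 sphere from Station 2 and Station 3: z² cancels, leaving linear equations in x and y:
-78.4 x + 166.6 y = 11116.42
281.6 x − 95.8 y = 6260.74
Solving: x ≈ 53.497, y ≈ 91.900 km (keep extra digits for the depth step; rounded: 53.5, 91.9).
Then from the Station 1 sphere: z² = 151.65² − (x + 31.1)² − (y + 22.3)² with x = 53.497, y = 91.900, so z ≈ 52.910 ≈ 52.9 km.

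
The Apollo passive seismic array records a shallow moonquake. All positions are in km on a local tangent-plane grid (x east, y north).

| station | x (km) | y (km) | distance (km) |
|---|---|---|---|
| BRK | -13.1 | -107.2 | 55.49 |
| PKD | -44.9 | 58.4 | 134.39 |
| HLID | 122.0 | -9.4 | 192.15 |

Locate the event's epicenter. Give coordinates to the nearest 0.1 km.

-58.5 km east, -75.3 km north

Circle about each station: (x + 13.1)² + (y + 107.2)² = 55.49²; (x + 44.9)² + (y − 58.4)² = 134.39²; (x − 122.0)² + (y + 9.4)² = 192.15².
Subtracting the BRK equation from the PKD and HLID equations removes the quadratic terms:
-63.6 x + 331.2 y = -21218.41
270.2 x + 195.6 y = -30533.57
Solving the 2×2 system: x ≈ -58.5, y ≈ -75.3 km.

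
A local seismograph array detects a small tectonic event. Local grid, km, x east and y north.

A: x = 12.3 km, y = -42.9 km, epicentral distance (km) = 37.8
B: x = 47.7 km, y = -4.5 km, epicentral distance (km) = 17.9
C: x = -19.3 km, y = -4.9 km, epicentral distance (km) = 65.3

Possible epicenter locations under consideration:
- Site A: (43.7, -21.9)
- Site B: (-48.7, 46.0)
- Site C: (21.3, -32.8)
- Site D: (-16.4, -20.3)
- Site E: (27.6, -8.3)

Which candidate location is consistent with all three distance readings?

Site A

For each candidate, compare |candidate − station| to the reported distance:
Site A: residuals A 0.0, B 0.0, C 0.0 → max 0.0 km
Site B: residuals A 70.0, B 90.9, C 6.5 → max 90.9 km
Site C: residuals A 24.3, B 20.8, C 16.0 → max 24.3 km
Site D: residuals A 1.3, B 48.1, C 49.6 → max 49.6 km
Site E: residuals A 0.0, B 2.6, C 18.3 → max 18.3 km
Only Site A has all residuals ≈ 0.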